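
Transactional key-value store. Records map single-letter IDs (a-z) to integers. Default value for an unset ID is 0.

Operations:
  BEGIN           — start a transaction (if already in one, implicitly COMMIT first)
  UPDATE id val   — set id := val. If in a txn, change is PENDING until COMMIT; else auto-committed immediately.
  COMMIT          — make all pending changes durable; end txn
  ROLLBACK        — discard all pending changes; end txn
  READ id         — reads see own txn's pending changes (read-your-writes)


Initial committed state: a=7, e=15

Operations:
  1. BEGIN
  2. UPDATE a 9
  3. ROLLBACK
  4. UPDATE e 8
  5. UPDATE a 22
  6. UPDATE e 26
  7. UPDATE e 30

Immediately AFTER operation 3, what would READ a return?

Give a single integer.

Initial committed: {a=7, e=15}
Op 1: BEGIN: in_txn=True, pending={}
Op 2: UPDATE a=9 (pending; pending now {a=9})
Op 3: ROLLBACK: discarded pending ['a']; in_txn=False
After op 3: visible(a) = 7 (pending={}, committed={a=7, e=15})

Answer: 7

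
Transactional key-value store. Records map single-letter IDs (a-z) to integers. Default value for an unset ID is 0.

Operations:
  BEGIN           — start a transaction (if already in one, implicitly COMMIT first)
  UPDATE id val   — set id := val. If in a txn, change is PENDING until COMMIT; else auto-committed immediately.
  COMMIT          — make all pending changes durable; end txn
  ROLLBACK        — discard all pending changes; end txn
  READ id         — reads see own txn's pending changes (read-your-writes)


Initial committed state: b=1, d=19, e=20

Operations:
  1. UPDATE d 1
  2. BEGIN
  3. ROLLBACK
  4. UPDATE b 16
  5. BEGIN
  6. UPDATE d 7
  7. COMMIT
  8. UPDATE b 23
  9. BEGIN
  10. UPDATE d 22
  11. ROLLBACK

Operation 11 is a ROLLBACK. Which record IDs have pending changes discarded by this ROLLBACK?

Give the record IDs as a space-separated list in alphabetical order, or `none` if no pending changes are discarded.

Answer: d

Derivation:
Initial committed: {b=1, d=19, e=20}
Op 1: UPDATE d=1 (auto-commit; committed d=1)
Op 2: BEGIN: in_txn=True, pending={}
Op 3: ROLLBACK: discarded pending []; in_txn=False
Op 4: UPDATE b=16 (auto-commit; committed b=16)
Op 5: BEGIN: in_txn=True, pending={}
Op 6: UPDATE d=7 (pending; pending now {d=7})
Op 7: COMMIT: merged ['d'] into committed; committed now {b=16, d=7, e=20}
Op 8: UPDATE b=23 (auto-commit; committed b=23)
Op 9: BEGIN: in_txn=True, pending={}
Op 10: UPDATE d=22 (pending; pending now {d=22})
Op 11: ROLLBACK: discarded pending ['d']; in_txn=False
ROLLBACK at op 11 discards: ['d']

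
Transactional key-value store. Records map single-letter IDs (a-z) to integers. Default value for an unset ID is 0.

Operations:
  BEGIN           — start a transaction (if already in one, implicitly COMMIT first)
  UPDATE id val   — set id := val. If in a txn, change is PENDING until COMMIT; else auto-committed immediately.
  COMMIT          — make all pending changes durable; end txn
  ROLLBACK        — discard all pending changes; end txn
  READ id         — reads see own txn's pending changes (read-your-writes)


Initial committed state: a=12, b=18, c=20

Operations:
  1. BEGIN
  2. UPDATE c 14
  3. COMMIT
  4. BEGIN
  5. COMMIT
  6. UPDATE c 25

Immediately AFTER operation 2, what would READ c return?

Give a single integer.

Initial committed: {a=12, b=18, c=20}
Op 1: BEGIN: in_txn=True, pending={}
Op 2: UPDATE c=14 (pending; pending now {c=14})
After op 2: visible(c) = 14 (pending={c=14}, committed={a=12, b=18, c=20})

Answer: 14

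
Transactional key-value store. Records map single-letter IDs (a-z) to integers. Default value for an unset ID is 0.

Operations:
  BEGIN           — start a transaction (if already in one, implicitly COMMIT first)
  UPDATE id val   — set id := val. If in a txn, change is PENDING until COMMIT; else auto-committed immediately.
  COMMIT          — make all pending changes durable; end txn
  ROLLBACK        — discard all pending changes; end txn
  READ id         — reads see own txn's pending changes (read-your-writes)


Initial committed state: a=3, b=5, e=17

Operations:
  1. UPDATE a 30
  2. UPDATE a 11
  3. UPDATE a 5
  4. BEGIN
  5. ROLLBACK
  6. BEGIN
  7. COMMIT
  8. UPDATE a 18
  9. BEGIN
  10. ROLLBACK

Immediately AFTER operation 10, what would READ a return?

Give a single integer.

Answer: 18

Derivation:
Initial committed: {a=3, b=5, e=17}
Op 1: UPDATE a=30 (auto-commit; committed a=30)
Op 2: UPDATE a=11 (auto-commit; committed a=11)
Op 3: UPDATE a=5 (auto-commit; committed a=5)
Op 4: BEGIN: in_txn=True, pending={}
Op 5: ROLLBACK: discarded pending []; in_txn=False
Op 6: BEGIN: in_txn=True, pending={}
Op 7: COMMIT: merged [] into committed; committed now {a=5, b=5, e=17}
Op 8: UPDATE a=18 (auto-commit; committed a=18)
Op 9: BEGIN: in_txn=True, pending={}
Op 10: ROLLBACK: discarded pending []; in_txn=False
After op 10: visible(a) = 18 (pending={}, committed={a=18, b=5, e=17})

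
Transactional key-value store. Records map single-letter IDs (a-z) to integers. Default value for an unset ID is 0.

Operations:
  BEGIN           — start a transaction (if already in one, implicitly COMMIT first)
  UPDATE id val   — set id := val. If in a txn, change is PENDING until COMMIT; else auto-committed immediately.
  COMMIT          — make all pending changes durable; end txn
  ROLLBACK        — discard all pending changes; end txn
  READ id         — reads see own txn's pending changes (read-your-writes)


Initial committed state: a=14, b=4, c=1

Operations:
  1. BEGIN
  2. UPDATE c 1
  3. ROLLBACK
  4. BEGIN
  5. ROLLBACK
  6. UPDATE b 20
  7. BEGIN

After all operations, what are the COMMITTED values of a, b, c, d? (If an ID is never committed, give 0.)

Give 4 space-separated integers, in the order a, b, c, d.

Answer: 14 20 1 0

Derivation:
Initial committed: {a=14, b=4, c=1}
Op 1: BEGIN: in_txn=True, pending={}
Op 2: UPDATE c=1 (pending; pending now {c=1})
Op 3: ROLLBACK: discarded pending ['c']; in_txn=False
Op 4: BEGIN: in_txn=True, pending={}
Op 5: ROLLBACK: discarded pending []; in_txn=False
Op 6: UPDATE b=20 (auto-commit; committed b=20)
Op 7: BEGIN: in_txn=True, pending={}
Final committed: {a=14, b=20, c=1}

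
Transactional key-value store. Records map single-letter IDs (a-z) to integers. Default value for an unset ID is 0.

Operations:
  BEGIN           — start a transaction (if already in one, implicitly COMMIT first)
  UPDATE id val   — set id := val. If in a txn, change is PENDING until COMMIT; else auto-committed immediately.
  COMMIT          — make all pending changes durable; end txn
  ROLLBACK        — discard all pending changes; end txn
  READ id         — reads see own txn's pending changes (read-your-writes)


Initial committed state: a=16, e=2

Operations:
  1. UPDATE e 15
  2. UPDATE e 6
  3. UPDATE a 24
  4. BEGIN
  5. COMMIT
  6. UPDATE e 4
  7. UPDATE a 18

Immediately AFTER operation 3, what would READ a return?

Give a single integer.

Answer: 24

Derivation:
Initial committed: {a=16, e=2}
Op 1: UPDATE e=15 (auto-commit; committed e=15)
Op 2: UPDATE e=6 (auto-commit; committed e=6)
Op 3: UPDATE a=24 (auto-commit; committed a=24)
After op 3: visible(a) = 24 (pending={}, committed={a=24, e=6})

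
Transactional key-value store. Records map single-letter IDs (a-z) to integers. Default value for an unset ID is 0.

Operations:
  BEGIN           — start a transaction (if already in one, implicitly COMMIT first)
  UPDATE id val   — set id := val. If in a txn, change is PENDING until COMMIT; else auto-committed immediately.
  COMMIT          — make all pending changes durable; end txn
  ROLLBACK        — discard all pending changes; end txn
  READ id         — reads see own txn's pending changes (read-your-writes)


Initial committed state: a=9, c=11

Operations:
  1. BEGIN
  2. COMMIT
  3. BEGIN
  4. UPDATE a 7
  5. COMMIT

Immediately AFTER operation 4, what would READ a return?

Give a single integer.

Initial committed: {a=9, c=11}
Op 1: BEGIN: in_txn=True, pending={}
Op 2: COMMIT: merged [] into committed; committed now {a=9, c=11}
Op 3: BEGIN: in_txn=True, pending={}
Op 4: UPDATE a=7 (pending; pending now {a=7})
After op 4: visible(a) = 7 (pending={a=7}, committed={a=9, c=11})

Answer: 7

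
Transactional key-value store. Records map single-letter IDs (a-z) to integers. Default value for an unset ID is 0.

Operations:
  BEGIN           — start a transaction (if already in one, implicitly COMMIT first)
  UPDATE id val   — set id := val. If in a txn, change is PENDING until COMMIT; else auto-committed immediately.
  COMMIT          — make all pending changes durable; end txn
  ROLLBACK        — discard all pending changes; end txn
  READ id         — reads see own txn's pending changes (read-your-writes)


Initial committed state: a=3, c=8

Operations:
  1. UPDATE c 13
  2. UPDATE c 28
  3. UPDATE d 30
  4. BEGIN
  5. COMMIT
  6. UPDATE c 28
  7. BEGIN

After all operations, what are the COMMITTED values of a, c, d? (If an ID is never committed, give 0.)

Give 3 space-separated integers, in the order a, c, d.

Answer: 3 28 30

Derivation:
Initial committed: {a=3, c=8}
Op 1: UPDATE c=13 (auto-commit; committed c=13)
Op 2: UPDATE c=28 (auto-commit; committed c=28)
Op 3: UPDATE d=30 (auto-commit; committed d=30)
Op 4: BEGIN: in_txn=True, pending={}
Op 5: COMMIT: merged [] into committed; committed now {a=3, c=28, d=30}
Op 6: UPDATE c=28 (auto-commit; committed c=28)
Op 7: BEGIN: in_txn=True, pending={}
Final committed: {a=3, c=28, d=30}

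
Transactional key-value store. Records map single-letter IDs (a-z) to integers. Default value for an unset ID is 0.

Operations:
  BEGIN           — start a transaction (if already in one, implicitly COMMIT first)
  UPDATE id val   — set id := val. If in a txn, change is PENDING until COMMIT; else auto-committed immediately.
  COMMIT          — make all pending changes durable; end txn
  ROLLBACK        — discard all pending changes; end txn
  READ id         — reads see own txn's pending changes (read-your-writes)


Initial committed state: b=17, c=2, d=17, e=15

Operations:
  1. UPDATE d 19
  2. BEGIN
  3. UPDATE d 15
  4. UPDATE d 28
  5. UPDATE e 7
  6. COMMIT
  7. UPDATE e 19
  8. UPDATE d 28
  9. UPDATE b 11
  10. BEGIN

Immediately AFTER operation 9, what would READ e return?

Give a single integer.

Initial committed: {b=17, c=2, d=17, e=15}
Op 1: UPDATE d=19 (auto-commit; committed d=19)
Op 2: BEGIN: in_txn=True, pending={}
Op 3: UPDATE d=15 (pending; pending now {d=15})
Op 4: UPDATE d=28 (pending; pending now {d=28})
Op 5: UPDATE e=7 (pending; pending now {d=28, e=7})
Op 6: COMMIT: merged ['d', 'e'] into committed; committed now {b=17, c=2, d=28, e=7}
Op 7: UPDATE e=19 (auto-commit; committed e=19)
Op 8: UPDATE d=28 (auto-commit; committed d=28)
Op 9: UPDATE b=11 (auto-commit; committed b=11)
After op 9: visible(e) = 19 (pending={}, committed={b=11, c=2, d=28, e=19})

Answer: 19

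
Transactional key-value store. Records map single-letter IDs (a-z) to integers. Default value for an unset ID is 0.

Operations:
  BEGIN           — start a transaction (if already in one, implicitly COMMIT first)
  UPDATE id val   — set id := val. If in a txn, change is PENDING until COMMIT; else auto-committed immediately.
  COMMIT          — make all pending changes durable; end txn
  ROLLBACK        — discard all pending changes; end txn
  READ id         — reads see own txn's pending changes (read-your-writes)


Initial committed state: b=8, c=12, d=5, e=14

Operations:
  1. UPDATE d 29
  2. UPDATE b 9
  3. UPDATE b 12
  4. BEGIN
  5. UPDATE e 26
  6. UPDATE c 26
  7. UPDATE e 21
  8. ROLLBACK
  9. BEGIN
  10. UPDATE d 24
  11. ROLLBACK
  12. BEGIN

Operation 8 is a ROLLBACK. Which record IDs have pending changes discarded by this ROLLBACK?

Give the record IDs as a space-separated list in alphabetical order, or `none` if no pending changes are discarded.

Answer: c e

Derivation:
Initial committed: {b=8, c=12, d=5, e=14}
Op 1: UPDATE d=29 (auto-commit; committed d=29)
Op 2: UPDATE b=9 (auto-commit; committed b=9)
Op 3: UPDATE b=12 (auto-commit; committed b=12)
Op 4: BEGIN: in_txn=True, pending={}
Op 5: UPDATE e=26 (pending; pending now {e=26})
Op 6: UPDATE c=26 (pending; pending now {c=26, e=26})
Op 7: UPDATE e=21 (pending; pending now {c=26, e=21})
Op 8: ROLLBACK: discarded pending ['c', 'e']; in_txn=False
Op 9: BEGIN: in_txn=True, pending={}
Op 10: UPDATE d=24 (pending; pending now {d=24})
Op 11: ROLLBACK: discarded pending ['d']; in_txn=False
Op 12: BEGIN: in_txn=True, pending={}
ROLLBACK at op 8 discards: ['c', 'e']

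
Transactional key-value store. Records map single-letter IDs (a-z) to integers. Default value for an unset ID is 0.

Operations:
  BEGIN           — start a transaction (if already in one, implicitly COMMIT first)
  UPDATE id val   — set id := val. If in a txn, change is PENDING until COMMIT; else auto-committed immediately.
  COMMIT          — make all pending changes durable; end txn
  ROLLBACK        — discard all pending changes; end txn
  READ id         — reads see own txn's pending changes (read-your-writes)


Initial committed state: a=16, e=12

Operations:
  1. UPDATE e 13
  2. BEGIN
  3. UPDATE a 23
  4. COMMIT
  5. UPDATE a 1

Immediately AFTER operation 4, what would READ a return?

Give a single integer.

Initial committed: {a=16, e=12}
Op 1: UPDATE e=13 (auto-commit; committed e=13)
Op 2: BEGIN: in_txn=True, pending={}
Op 3: UPDATE a=23 (pending; pending now {a=23})
Op 4: COMMIT: merged ['a'] into committed; committed now {a=23, e=13}
After op 4: visible(a) = 23 (pending={}, committed={a=23, e=13})

Answer: 23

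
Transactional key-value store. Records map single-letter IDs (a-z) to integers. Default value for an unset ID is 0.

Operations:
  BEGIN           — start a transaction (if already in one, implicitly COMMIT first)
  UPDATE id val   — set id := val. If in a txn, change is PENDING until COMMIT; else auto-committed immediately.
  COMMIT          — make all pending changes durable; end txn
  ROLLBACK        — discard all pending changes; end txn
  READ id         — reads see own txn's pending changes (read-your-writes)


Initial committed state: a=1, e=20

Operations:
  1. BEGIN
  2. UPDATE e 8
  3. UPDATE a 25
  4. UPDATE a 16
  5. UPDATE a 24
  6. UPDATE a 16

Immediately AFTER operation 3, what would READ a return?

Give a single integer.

Initial committed: {a=1, e=20}
Op 1: BEGIN: in_txn=True, pending={}
Op 2: UPDATE e=8 (pending; pending now {e=8})
Op 3: UPDATE a=25 (pending; pending now {a=25, e=8})
After op 3: visible(a) = 25 (pending={a=25, e=8}, committed={a=1, e=20})

Answer: 25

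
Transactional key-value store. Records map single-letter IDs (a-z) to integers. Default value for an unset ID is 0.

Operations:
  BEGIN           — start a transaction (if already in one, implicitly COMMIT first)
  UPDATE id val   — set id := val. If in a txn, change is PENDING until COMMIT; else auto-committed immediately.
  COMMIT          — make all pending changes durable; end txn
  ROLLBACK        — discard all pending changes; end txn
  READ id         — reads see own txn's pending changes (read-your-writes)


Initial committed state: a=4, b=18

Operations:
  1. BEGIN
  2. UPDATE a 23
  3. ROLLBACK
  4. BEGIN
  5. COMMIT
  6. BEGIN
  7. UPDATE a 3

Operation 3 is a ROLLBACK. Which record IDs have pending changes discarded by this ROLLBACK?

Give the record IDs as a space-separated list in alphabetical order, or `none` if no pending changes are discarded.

Answer: a

Derivation:
Initial committed: {a=4, b=18}
Op 1: BEGIN: in_txn=True, pending={}
Op 2: UPDATE a=23 (pending; pending now {a=23})
Op 3: ROLLBACK: discarded pending ['a']; in_txn=False
Op 4: BEGIN: in_txn=True, pending={}
Op 5: COMMIT: merged [] into committed; committed now {a=4, b=18}
Op 6: BEGIN: in_txn=True, pending={}
Op 7: UPDATE a=3 (pending; pending now {a=3})
ROLLBACK at op 3 discards: ['a']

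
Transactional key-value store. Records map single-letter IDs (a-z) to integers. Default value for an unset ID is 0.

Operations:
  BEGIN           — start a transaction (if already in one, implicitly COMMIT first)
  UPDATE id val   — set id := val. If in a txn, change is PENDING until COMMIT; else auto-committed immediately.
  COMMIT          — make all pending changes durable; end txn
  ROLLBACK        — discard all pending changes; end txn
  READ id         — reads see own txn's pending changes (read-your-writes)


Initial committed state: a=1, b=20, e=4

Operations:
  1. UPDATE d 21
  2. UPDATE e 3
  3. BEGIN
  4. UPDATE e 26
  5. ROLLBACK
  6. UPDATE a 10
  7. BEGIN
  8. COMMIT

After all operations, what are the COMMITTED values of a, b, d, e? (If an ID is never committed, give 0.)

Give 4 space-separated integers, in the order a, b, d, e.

Answer: 10 20 21 3

Derivation:
Initial committed: {a=1, b=20, e=4}
Op 1: UPDATE d=21 (auto-commit; committed d=21)
Op 2: UPDATE e=3 (auto-commit; committed e=3)
Op 3: BEGIN: in_txn=True, pending={}
Op 4: UPDATE e=26 (pending; pending now {e=26})
Op 5: ROLLBACK: discarded pending ['e']; in_txn=False
Op 6: UPDATE a=10 (auto-commit; committed a=10)
Op 7: BEGIN: in_txn=True, pending={}
Op 8: COMMIT: merged [] into committed; committed now {a=10, b=20, d=21, e=3}
Final committed: {a=10, b=20, d=21, e=3}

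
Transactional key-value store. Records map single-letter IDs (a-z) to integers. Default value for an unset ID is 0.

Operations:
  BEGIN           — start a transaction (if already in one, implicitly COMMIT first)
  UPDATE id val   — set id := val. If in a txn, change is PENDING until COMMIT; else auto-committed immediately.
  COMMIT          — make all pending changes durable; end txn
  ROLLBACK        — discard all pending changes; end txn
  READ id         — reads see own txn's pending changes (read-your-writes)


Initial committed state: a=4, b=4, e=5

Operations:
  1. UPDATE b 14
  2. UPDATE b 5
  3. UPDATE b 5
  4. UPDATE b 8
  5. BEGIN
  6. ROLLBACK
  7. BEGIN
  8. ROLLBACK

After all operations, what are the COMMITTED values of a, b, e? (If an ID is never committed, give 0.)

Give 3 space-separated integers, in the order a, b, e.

Initial committed: {a=4, b=4, e=5}
Op 1: UPDATE b=14 (auto-commit; committed b=14)
Op 2: UPDATE b=5 (auto-commit; committed b=5)
Op 3: UPDATE b=5 (auto-commit; committed b=5)
Op 4: UPDATE b=8 (auto-commit; committed b=8)
Op 5: BEGIN: in_txn=True, pending={}
Op 6: ROLLBACK: discarded pending []; in_txn=False
Op 7: BEGIN: in_txn=True, pending={}
Op 8: ROLLBACK: discarded pending []; in_txn=False
Final committed: {a=4, b=8, e=5}

Answer: 4 8 5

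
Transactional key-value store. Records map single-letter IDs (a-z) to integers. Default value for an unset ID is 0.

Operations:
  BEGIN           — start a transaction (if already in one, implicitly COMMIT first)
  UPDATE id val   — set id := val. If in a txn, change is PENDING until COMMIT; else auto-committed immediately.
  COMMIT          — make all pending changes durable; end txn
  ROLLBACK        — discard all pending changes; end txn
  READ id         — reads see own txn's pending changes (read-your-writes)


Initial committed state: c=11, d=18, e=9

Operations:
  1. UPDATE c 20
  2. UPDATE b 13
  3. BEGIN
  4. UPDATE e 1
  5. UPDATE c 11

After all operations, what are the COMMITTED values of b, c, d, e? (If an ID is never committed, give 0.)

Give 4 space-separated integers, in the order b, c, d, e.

Answer: 13 20 18 9

Derivation:
Initial committed: {c=11, d=18, e=9}
Op 1: UPDATE c=20 (auto-commit; committed c=20)
Op 2: UPDATE b=13 (auto-commit; committed b=13)
Op 3: BEGIN: in_txn=True, pending={}
Op 4: UPDATE e=1 (pending; pending now {e=1})
Op 5: UPDATE c=11 (pending; pending now {c=11, e=1})
Final committed: {b=13, c=20, d=18, e=9}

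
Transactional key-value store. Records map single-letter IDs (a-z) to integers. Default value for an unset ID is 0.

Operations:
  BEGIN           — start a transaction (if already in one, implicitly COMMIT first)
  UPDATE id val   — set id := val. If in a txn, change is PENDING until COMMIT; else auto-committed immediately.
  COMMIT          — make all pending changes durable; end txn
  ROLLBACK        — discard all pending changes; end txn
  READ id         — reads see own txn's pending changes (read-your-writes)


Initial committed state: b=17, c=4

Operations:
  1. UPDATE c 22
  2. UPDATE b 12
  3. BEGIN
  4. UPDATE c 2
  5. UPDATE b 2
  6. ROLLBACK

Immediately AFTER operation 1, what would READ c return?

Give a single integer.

Answer: 22

Derivation:
Initial committed: {b=17, c=4}
Op 1: UPDATE c=22 (auto-commit; committed c=22)
After op 1: visible(c) = 22 (pending={}, committed={b=17, c=22})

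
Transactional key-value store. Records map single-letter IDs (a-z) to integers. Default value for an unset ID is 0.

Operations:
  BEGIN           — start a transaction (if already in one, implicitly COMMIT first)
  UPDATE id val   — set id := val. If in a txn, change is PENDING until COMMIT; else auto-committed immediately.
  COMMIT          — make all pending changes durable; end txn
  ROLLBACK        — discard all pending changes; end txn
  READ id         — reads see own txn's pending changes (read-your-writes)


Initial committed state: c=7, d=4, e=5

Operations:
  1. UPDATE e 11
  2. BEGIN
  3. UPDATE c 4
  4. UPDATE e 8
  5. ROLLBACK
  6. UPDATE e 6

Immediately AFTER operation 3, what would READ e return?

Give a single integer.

Answer: 11

Derivation:
Initial committed: {c=7, d=4, e=5}
Op 1: UPDATE e=11 (auto-commit; committed e=11)
Op 2: BEGIN: in_txn=True, pending={}
Op 3: UPDATE c=4 (pending; pending now {c=4})
After op 3: visible(e) = 11 (pending={c=4}, committed={c=7, d=4, e=11})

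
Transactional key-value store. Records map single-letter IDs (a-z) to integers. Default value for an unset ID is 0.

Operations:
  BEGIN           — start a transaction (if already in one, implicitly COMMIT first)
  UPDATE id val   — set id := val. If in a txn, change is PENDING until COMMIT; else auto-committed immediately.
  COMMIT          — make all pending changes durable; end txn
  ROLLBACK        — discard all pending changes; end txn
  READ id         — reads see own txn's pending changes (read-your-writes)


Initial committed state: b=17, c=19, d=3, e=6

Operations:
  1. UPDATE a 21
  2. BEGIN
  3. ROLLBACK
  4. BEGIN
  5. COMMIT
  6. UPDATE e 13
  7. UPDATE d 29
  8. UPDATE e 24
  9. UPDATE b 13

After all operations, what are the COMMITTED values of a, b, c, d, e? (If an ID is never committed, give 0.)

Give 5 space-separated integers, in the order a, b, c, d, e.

Answer: 21 13 19 29 24

Derivation:
Initial committed: {b=17, c=19, d=3, e=6}
Op 1: UPDATE a=21 (auto-commit; committed a=21)
Op 2: BEGIN: in_txn=True, pending={}
Op 3: ROLLBACK: discarded pending []; in_txn=False
Op 4: BEGIN: in_txn=True, pending={}
Op 5: COMMIT: merged [] into committed; committed now {a=21, b=17, c=19, d=3, e=6}
Op 6: UPDATE e=13 (auto-commit; committed e=13)
Op 7: UPDATE d=29 (auto-commit; committed d=29)
Op 8: UPDATE e=24 (auto-commit; committed e=24)
Op 9: UPDATE b=13 (auto-commit; committed b=13)
Final committed: {a=21, b=13, c=19, d=29, e=24}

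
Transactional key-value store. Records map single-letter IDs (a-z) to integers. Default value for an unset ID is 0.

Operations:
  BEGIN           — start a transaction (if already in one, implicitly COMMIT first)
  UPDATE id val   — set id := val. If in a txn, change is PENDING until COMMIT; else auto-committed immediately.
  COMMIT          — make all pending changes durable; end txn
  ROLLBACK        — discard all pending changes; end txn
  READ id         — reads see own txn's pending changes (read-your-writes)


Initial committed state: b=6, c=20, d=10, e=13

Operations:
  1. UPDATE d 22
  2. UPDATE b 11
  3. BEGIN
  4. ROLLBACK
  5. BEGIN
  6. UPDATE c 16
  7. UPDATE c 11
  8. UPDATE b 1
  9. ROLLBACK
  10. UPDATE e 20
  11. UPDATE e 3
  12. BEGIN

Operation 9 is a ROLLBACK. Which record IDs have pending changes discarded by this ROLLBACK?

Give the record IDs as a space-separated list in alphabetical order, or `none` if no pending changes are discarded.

Initial committed: {b=6, c=20, d=10, e=13}
Op 1: UPDATE d=22 (auto-commit; committed d=22)
Op 2: UPDATE b=11 (auto-commit; committed b=11)
Op 3: BEGIN: in_txn=True, pending={}
Op 4: ROLLBACK: discarded pending []; in_txn=False
Op 5: BEGIN: in_txn=True, pending={}
Op 6: UPDATE c=16 (pending; pending now {c=16})
Op 7: UPDATE c=11 (pending; pending now {c=11})
Op 8: UPDATE b=1 (pending; pending now {b=1, c=11})
Op 9: ROLLBACK: discarded pending ['b', 'c']; in_txn=False
Op 10: UPDATE e=20 (auto-commit; committed e=20)
Op 11: UPDATE e=3 (auto-commit; committed e=3)
Op 12: BEGIN: in_txn=True, pending={}
ROLLBACK at op 9 discards: ['b', 'c']

Answer: b c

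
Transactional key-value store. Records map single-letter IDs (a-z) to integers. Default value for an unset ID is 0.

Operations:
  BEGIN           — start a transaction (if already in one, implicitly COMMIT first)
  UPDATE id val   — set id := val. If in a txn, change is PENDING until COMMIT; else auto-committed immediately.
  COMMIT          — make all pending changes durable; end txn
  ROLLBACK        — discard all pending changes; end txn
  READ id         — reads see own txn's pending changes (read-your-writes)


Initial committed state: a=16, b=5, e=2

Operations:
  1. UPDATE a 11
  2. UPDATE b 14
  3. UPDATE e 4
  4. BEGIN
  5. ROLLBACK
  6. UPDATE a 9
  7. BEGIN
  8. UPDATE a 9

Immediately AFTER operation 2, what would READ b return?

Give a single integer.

Answer: 14

Derivation:
Initial committed: {a=16, b=5, e=2}
Op 1: UPDATE a=11 (auto-commit; committed a=11)
Op 2: UPDATE b=14 (auto-commit; committed b=14)
After op 2: visible(b) = 14 (pending={}, committed={a=11, b=14, e=2})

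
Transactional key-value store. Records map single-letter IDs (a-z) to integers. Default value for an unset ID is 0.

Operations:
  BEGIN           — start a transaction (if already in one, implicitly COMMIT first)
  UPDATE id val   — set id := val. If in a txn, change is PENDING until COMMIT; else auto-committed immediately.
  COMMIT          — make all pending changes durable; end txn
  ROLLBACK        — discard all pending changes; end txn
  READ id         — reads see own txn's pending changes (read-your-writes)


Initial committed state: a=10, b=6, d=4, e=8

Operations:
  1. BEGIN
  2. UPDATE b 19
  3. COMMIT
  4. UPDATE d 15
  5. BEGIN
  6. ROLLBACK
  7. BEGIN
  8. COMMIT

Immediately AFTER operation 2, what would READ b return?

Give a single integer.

Initial committed: {a=10, b=6, d=4, e=8}
Op 1: BEGIN: in_txn=True, pending={}
Op 2: UPDATE b=19 (pending; pending now {b=19})
After op 2: visible(b) = 19 (pending={b=19}, committed={a=10, b=6, d=4, e=8})

Answer: 19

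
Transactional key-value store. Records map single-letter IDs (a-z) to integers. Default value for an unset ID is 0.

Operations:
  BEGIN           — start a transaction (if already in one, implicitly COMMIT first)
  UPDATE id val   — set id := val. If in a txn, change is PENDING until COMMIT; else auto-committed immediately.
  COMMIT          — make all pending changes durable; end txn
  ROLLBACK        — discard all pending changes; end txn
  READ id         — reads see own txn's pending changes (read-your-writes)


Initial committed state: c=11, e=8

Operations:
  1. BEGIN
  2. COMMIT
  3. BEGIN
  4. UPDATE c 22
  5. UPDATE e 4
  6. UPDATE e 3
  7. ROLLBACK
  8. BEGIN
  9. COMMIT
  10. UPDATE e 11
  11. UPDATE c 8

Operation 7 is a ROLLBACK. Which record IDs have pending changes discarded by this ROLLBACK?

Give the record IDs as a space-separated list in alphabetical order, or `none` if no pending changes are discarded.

Initial committed: {c=11, e=8}
Op 1: BEGIN: in_txn=True, pending={}
Op 2: COMMIT: merged [] into committed; committed now {c=11, e=8}
Op 3: BEGIN: in_txn=True, pending={}
Op 4: UPDATE c=22 (pending; pending now {c=22})
Op 5: UPDATE e=4 (pending; pending now {c=22, e=4})
Op 6: UPDATE e=3 (pending; pending now {c=22, e=3})
Op 7: ROLLBACK: discarded pending ['c', 'e']; in_txn=False
Op 8: BEGIN: in_txn=True, pending={}
Op 9: COMMIT: merged [] into committed; committed now {c=11, e=8}
Op 10: UPDATE e=11 (auto-commit; committed e=11)
Op 11: UPDATE c=8 (auto-commit; committed c=8)
ROLLBACK at op 7 discards: ['c', 'e']

Answer: c e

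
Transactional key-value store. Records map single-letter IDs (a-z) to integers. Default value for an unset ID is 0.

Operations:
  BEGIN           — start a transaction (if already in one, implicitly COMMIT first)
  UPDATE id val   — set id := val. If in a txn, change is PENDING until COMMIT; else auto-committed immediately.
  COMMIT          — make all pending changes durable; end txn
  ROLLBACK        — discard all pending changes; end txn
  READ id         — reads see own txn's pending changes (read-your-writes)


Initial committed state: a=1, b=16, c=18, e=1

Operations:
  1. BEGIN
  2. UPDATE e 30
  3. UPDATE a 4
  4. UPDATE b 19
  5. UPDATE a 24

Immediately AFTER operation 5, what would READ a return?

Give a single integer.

Initial committed: {a=1, b=16, c=18, e=1}
Op 1: BEGIN: in_txn=True, pending={}
Op 2: UPDATE e=30 (pending; pending now {e=30})
Op 3: UPDATE a=4 (pending; pending now {a=4, e=30})
Op 4: UPDATE b=19 (pending; pending now {a=4, b=19, e=30})
Op 5: UPDATE a=24 (pending; pending now {a=24, b=19, e=30})
After op 5: visible(a) = 24 (pending={a=24, b=19, e=30}, committed={a=1, b=16, c=18, e=1})

Answer: 24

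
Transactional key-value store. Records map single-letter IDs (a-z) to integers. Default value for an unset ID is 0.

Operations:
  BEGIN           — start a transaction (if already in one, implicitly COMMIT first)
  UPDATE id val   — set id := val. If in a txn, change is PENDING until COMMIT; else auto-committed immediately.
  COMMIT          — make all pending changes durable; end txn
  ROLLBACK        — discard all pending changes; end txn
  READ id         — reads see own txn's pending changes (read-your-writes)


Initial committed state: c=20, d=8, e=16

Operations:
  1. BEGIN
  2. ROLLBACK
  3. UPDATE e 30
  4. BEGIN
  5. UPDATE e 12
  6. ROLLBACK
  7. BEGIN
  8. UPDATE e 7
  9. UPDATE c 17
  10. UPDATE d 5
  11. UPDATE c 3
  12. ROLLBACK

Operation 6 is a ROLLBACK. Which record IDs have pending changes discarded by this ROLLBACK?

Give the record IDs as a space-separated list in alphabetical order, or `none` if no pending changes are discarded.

Initial committed: {c=20, d=8, e=16}
Op 1: BEGIN: in_txn=True, pending={}
Op 2: ROLLBACK: discarded pending []; in_txn=False
Op 3: UPDATE e=30 (auto-commit; committed e=30)
Op 4: BEGIN: in_txn=True, pending={}
Op 5: UPDATE e=12 (pending; pending now {e=12})
Op 6: ROLLBACK: discarded pending ['e']; in_txn=False
Op 7: BEGIN: in_txn=True, pending={}
Op 8: UPDATE e=7 (pending; pending now {e=7})
Op 9: UPDATE c=17 (pending; pending now {c=17, e=7})
Op 10: UPDATE d=5 (pending; pending now {c=17, d=5, e=7})
Op 11: UPDATE c=3 (pending; pending now {c=3, d=5, e=7})
Op 12: ROLLBACK: discarded pending ['c', 'd', 'e']; in_txn=False
ROLLBACK at op 6 discards: ['e']

Answer: e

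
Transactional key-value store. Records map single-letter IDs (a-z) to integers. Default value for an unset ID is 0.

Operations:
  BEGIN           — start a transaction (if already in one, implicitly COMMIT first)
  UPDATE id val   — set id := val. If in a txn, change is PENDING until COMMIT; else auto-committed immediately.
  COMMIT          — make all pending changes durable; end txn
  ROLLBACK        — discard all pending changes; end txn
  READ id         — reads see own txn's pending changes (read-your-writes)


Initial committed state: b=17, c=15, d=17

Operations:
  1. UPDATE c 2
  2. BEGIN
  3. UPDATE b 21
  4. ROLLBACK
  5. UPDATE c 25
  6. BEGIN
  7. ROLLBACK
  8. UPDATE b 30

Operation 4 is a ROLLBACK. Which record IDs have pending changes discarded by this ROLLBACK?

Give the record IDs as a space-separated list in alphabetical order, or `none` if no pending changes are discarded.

Answer: b

Derivation:
Initial committed: {b=17, c=15, d=17}
Op 1: UPDATE c=2 (auto-commit; committed c=2)
Op 2: BEGIN: in_txn=True, pending={}
Op 3: UPDATE b=21 (pending; pending now {b=21})
Op 4: ROLLBACK: discarded pending ['b']; in_txn=False
Op 5: UPDATE c=25 (auto-commit; committed c=25)
Op 6: BEGIN: in_txn=True, pending={}
Op 7: ROLLBACK: discarded pending []; in_txn=False
Op 8: UPDATE b=30 (auto-commit; committed b=30)
ROLLBACK at op 4 discards: ['b']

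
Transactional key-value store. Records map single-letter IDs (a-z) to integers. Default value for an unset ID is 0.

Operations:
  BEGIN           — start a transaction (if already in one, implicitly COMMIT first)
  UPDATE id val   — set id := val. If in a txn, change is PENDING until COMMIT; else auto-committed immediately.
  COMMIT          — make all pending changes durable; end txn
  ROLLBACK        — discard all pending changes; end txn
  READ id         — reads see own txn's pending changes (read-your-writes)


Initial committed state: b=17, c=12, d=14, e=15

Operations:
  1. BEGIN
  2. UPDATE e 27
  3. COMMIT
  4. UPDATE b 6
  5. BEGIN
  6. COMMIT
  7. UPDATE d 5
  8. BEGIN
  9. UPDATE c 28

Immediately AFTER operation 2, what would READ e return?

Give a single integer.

Initial committed: {b=17, c=12, d=14, e=15}
Op 1: BEGIN: in_txn=True, pending={}
Op 2: UPDATE e=27 (pending; pending now {e=27})
After op 2: visible(e) = 27 (pending={e=27}, committed={b=17, c=12, d=14, e=15})

Answer: 27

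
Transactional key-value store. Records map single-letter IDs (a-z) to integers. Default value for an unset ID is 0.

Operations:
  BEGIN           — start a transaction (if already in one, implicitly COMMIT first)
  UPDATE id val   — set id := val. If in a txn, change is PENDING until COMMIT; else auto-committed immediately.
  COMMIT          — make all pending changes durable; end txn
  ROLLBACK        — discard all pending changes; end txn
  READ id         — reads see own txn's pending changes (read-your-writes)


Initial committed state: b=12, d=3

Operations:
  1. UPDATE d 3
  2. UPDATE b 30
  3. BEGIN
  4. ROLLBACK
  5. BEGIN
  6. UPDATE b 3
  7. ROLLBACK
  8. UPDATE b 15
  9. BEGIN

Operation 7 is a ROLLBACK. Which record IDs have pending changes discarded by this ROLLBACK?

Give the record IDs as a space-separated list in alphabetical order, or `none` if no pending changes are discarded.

Answer: b

Derivation:
Initial committed: {b=12, d=3}
Op 1: UPDATE d=3 (auto-commit; committed d=3)
Op 2: UPDATE b=30 (auto-commit; committed b=30)
Op 3: BEGIN: in_txn=True, pending={}
Op 4: ROLLBACK: discarded pending []; in_txn=False
Op 5: BEGIN: in_txn=True, pending={}
Op 6: UPDATE b=3 (pending; pending now {b=3})
Op 7: ROLLBACK: discarded pending ['b']; in_txn=False
Op 8: UPDATE b=15 (auto-commit; committed b=15)
Op 9: BEGIN: in_txn=True, pending={}
ROLLBACK at op 7 discards: ['b']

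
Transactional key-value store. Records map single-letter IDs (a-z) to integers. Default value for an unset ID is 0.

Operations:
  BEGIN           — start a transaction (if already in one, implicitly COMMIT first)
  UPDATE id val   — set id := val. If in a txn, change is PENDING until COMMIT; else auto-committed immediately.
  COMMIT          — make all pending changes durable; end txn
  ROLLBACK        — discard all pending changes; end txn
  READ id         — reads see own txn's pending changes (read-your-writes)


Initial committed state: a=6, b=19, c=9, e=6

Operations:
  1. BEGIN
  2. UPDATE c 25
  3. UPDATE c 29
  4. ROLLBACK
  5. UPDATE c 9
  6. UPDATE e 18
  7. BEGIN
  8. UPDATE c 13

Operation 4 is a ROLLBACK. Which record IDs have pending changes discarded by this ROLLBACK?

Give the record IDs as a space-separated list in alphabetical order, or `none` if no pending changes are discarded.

Answer: c

Derivation:
Initial committed: {a=6, b=19, c=9, e=6}
Op 1: BEGIN: in_txn=True, pending={}
Op 2: UPDATE c=25 (pending; pending now {c=25})
Op 3: UPDATE c=29 (pending; pending now {c=29})
Op 4: ROLLBACK: discarded pending ['c']; in_txn=False
Op 5: UPDATE c=9 (auto-commit; committed c=9)
Op 6: UPDATE e=18 (auto-commit; committed e=18)
Op 7: BEGIN: in_txn=True, pending={}
Op 8: UPDATE c=13 (pending; pending now {c=13})
ROLLBACK at op 4 discards: ['c']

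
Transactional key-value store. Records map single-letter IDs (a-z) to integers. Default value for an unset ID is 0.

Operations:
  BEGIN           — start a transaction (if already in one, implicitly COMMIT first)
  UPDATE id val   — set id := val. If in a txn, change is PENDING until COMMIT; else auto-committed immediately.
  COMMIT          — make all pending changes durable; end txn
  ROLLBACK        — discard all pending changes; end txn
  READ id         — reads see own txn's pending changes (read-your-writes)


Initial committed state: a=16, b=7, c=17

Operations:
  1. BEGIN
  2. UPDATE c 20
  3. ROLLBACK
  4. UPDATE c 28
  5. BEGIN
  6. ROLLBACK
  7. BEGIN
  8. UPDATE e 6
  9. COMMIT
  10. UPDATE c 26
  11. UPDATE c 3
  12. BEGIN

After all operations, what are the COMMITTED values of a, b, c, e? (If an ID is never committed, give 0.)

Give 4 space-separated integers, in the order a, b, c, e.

Answer: 16 7 3 6

Derivation:
Initial committed: {a=16, b=7, c=17}
Op 1: BEGIN: in_txn=True, pending={}
Op 2: UPDATE c=20 (pending; pending now {c=20})
Op 3: ROLLBACK: discarded pending ['c']; in_txn=False
Op 4: UPDATE c=28 (auto-commit; committed c=28)
Op 5: BEGIN: in_txn=True, pending={}
Op 6: ROLLBACK: discarded pending []; in_txn=False
Op 7: BEGIN: in_txn=True, pending={}
Op 8: UPDATE e=6 (pending; pending now {e=6})
Op 9: COMMIT: merged ['e'] into committed; committed now {a=16, b=7, c=28, e=6}
Op 10: UPDATE c=26 (auto-commit; committed c=26)
Op 11: UPDATE c=3 (auto-commit; committed c=3)
Op 12: BEGIN: in_txn=True, pending={}
Final committed: {a=16, b=7, c=3, e=6}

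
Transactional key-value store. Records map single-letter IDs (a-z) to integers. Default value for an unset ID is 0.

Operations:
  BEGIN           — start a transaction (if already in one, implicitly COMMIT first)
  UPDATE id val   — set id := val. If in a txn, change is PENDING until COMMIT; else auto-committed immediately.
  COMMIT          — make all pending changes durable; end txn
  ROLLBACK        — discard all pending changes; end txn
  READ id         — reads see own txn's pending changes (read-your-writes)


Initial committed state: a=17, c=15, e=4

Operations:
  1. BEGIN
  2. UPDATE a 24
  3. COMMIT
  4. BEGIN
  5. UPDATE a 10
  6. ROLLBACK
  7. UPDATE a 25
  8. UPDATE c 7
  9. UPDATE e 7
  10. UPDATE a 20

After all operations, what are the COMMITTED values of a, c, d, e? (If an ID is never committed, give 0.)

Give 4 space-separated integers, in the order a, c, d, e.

Initial committed: {a=17, c=15, e=4}
Op 1: BEGIN: in_txn=True, pending={}
Op 2: UPDATE a=24 (pending; pending now {a=24})
Op 3: COMMIT: merged ['a'] into committed; committed now {a=24, c=15, e=4}
Op 4: BEGIN: in_txn=True, pending={}
Op 5: UPDATE a=10 (pending; pending now {a=10})
Op 6: ROLLBACK: discarded pending ['a']; in_txn=False
Op 7: UPDATE a=25 (auto-commit; committed a=25)
Op 8: UPDATE c=7 (auto-commit; committed c=7)
Op 9: UPDATE e=7 (auto-commit; committed e=7)
Op 10: UPDATE a=20 (auto-commit; committed a=20)
Final committed: {a=20, c=7, e=7}

Answer: 20 7 0 7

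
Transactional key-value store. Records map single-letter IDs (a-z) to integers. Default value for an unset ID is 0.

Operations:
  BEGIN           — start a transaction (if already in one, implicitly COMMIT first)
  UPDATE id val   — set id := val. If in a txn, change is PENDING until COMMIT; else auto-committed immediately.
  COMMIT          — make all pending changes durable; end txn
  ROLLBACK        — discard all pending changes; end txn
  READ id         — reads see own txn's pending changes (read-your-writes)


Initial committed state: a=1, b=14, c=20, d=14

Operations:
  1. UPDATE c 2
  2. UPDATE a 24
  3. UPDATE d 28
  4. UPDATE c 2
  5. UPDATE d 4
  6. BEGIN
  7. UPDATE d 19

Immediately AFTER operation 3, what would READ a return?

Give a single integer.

Answer: 24

Derivation:
Initial committed: {a=1, b=14, c=20, d=14}
Op 1: UPDATE c=2 (auto-commit; committed c=2)
Op 2: UPDATE a=24 (auto-commit; committed a=24)
Op 3: UPDATE d=28 (auto-commit; committed d=28)
After op 3: visible(a) = 24 (pending={}, committed={a=24, b=14, c=2, d=28})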